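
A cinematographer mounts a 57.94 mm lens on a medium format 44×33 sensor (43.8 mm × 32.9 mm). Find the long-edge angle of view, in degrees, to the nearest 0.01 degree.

Angle of view α = 2·arctan(w/2f) with w = 43.8 mm and f = 57.94 mm.
w/2f = 0.37798; arctan(0.37798) ≈ 20.7054°, so α ≈ 41.4109°.

41.41°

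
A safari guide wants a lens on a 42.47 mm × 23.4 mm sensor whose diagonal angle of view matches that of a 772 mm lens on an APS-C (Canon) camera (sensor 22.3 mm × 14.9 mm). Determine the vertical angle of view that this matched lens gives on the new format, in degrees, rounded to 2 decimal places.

Sensor diagonal = √(22.3² + 14.9²) = √719.3000 ≈ 26.8198 mm.
Sensor diagonal = √(42.47² + 23.4²) = √2351.2609 ≈ 48.4898 mm.
Equal diagonal AOV ⇒ f₂ = f₁ · 48.4898/26.8198 = 772 × 1.80799 ≈ 1395.7662 mm.
Vertical AOV on the new format = 2·arctan(23.4 / (2 × 1395.7662)) = 2·arctan(0.00838) ≈ 0.9605°.

0.96°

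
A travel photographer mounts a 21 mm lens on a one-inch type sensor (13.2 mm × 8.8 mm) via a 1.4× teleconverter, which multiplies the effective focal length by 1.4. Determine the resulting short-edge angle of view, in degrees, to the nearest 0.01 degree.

17.02°

Effective focal length f = 21 × 1.4 = 29.4 mm.
α = 2·arctan(8.8 / (2 × 29.4)) = 2·arctan(0.14966) ≈ 17.0234°.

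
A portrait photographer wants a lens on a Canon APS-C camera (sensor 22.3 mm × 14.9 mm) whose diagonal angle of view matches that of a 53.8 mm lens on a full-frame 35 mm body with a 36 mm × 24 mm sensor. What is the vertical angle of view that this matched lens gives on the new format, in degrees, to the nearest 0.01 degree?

25.19°

Sensor diagonal = √(36² + 24²) = √1872.0000 ≈ 43.2666 mm.
Sensor diagonal = √(22.3² + 14.9²) = √719.3000 ≈ 26.8198 mm.
Equal diagonal AOV ⇒ f₂ = f₁ · 26.8198/43.2666 = 53.8 × 0.61987 ≈ 33.3491 mm.
Vertical AOV on the new format = 2·arctan(14.9 / (2 × 33.3491)) = 2·arctan(0.22339) ≈ 25.1856°.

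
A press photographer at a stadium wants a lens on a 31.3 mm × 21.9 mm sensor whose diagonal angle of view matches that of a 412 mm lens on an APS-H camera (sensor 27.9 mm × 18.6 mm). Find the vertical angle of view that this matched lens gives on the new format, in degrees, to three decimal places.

Sensor diagonal = √(27.9² + 18.6²) = √1124.3700 ≈ 33.5316 mm.
Sensor diagonal = √(31.3² + 21.9²) = √1459.3000 ≈ 38.2008 mm.
Equal diagonal AOV ⇒ f₂ = f₁ · 38.2008/33.5316 = 412 × 1.13925 ≈ 469.3695 mm.
Vertical AOV on the new format = 2·arctan(21.9 / (2 × 469.3695)) = 2·arctan(0.02333) ≈ 2.6728°.

2.673°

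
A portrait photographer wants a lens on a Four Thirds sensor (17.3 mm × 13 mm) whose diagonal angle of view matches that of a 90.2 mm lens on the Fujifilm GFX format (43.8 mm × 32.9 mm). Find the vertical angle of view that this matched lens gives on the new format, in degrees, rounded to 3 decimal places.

20.676°

Sensor diagonal = √(43.8² + 32.9²) = √3000.8500 ≈ 54.7800 mm.
Sensor diagonal = √(17.3² + 13²) = √468.2900 ≈ 21.6400 mm.
Equal diagonal AOV ⇒ f₂ = f₁ · 21.6400/54.7800 = 90.2 × 0.39503 ≈ 35.6321 mm.
Vertical AOV on the new format = 2·arctan(13 / (2 × 35.6321)) = 2·arctan(0.18242) ≈ 20.6764°.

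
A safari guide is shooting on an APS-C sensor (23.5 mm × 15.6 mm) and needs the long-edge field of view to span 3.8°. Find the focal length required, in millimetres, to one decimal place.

From α = 2·arctan(w/2f) we get f = w / (2·tan(α/2)).
With w = 23.5 mm and α/2 = 1.9°, tan(α/2) ≈ 0.03317, so f ≈ 23.5 / 0.06635 ≈ 354.1993 mm.

354.2 mm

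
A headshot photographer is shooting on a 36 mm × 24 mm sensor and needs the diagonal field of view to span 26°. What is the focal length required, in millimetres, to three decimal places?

Sensor diagonal = √(36² + 24²) = √1872.0000 ≈ 43.2666 mm.
From α = 2·arctan(d/2f) we get f = d / (2·tan(α/2)).
With d = 43.2666 mm and α/2 = 13°, tan(α/2) ≈ 0.23087, so f ≈ 43.2666 / 0.46174 ≈ 93.7042 mm.

93.704 mm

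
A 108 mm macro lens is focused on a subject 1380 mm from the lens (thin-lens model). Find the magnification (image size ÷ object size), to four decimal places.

Thin lens: 1/f = 1/dₒ + 1/dᵢ → 1/dᵢ = 1/108 − 1/1380 = 0.0085346 mm⁻¹, so dᵢ ≈ 117.1698 mm.
Magnification m = dᵢ/dₒ = 117.1698/1380 ≈ 0.08491.

0.0849×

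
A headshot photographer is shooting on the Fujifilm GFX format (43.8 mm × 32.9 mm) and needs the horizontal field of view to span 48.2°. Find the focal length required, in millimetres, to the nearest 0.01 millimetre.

From α = 2·arctan(w/2f) we get f = w / (2·tan(α/2)).
With w = 43.8 mm and α/2 = 24.1°, tan(α/2) ≈ 0.44732, so f ≈ 43.8 / 0.89464 ≈ 48.9581 mm.

48.96 mm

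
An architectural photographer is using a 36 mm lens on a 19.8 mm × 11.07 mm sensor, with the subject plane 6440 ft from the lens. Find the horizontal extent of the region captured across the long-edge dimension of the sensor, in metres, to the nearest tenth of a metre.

1079.6 m

dₒ: 6440 ft × 304.8 mm/ft = 1962911.94 mm.
Similar triangles through the lens centre give W/dₒ = w/dᵢ; with 1/f = 1/dₒ + 1/dᵢ this gives W = w·(dₒ − f)/f.
W = 19.8 mm × (1.96291e+06 − 36) / 36 = 19.8 × 54524.3316 ≈ 1079581.765 mm = 1079.58 m.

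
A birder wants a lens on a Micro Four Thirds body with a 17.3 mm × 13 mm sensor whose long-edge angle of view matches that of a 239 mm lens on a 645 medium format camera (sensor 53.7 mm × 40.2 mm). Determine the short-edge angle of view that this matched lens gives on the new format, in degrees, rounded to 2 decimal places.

Equal long-edge AOV ⇒ f₂ = f₁ · 17.3/53.7 = 239 × 0.32216 ≈ 76.9963 mm.
Short-edge AOV on the new format = 2·arctan(13 / (2 × 76.9963)) = 2·arctan(0.08442) ≈ 9.6509°.

9.65°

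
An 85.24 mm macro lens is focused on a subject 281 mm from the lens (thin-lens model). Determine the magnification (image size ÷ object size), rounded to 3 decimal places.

Thin lens: 1/f = 1/dₒ + 1/dᵢ → 1/dᵢ = 1/85.24 − 1/281 = 0.0081729 mm⁻¹, so dᵢ ≈ 122.3562 mm.
Magnification m = dᵢ/dₒ = 122.3562/281 ≈ 0.43543.

0.435×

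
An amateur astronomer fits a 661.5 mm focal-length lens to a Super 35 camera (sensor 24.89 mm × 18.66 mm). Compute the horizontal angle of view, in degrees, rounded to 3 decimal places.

Angle of view α = 2·arctan(w/2f) with w = 24.89 mm and f = 661.5 mm.
w/2f = 0.01881; arctan(0.01881) ≈ 1.0778°, so α ≈ 2.1556°.

2.156°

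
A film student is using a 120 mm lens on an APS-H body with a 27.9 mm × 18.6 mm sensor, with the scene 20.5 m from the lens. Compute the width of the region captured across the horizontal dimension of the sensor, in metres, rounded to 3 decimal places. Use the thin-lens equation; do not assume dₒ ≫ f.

4.738 m

dₒ: 20.5 m = 20500 mm.
Similar triangles through the lens centre give W/dₒ = w/dᵢ; with 1/f = 1/dₒ + 1/dᵢ this gives W = w·(dₒ − f)/f.
W = 27.9 mm × (20500 − 120) / 120 = 27.9 × 169.8333 ≈ 4738.350 mm = 4.73835 m.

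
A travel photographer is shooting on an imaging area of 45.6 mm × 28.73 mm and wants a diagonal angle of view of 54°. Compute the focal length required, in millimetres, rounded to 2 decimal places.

Sensor diagonal = √(45.6² + 28.73²) = √2904.7729 ≈ 53.8959 mm.
From α = 2·arctan(d/2f) we get f = d / (2·tan(α/2)).
With d = 53.8959 mm and α/2 = 27°, tan(α/2) ≈ 0.50953, so f ≈ 53.8959 / 1.01905 ≈ 52.8884 mm.

52.89 mm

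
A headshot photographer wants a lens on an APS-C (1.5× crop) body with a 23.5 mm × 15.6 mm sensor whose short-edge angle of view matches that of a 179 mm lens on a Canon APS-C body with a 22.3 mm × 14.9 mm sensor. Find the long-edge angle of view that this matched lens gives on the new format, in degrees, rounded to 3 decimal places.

7.175°

Equal short-edge AOV ⇒ f₂ = f₁ · 15.6/14.9 = 179 × 1.04698 ≈ 187.4094 mm.
Long-edge AOV on the new format = 2·arctan(23.5 / (2 × 187.4094)) = 2·arctan(0.06270) ≈ 7.1752°.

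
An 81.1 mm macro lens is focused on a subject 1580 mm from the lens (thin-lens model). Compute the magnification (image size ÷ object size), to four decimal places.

0.0541×

Thin lens: 1/f = 1/dₒ + 1/dᵢ → 1/dᵢ = 1/81.1 − 1/1580 = 0.0116975 mm⁻¹, so dᵢ ≈ 85.4880 mm.
Magnification m = dᵢ/dₒ = 85.4880/1580 ≈ 0.05411.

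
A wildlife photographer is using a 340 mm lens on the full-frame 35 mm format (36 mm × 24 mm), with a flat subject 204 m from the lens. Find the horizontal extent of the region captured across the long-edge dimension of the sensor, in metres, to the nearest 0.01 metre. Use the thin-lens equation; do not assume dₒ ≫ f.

dₒ: 204 m = 204000 mm.
Similar triangles through the lens centre give W/dₒ = w/dᵢ; with 1/f = 1/dₒ + 1/dᵢ this gives W = w·(dₒ − f)/f.
W = 36 mm × (204000 − 340) / 340 = 36 × 599.0000 ≈ 21564.000 mm = 21.564 m.

21.56 m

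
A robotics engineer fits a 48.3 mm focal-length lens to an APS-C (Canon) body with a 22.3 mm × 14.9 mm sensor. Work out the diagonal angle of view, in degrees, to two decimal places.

31.03°

Sensor diagonal = √(22.3² + 14.9²) = √719.3000 ≈ 26.8198 mm.
Angle of view α = 2·arctan(d/2f) with d = 26.8198 mm and f = 48.3 mm.
d/2f = 0.27764; arctan(0.27764) ≈ 15.5166°, so α ≈ 31.0333°.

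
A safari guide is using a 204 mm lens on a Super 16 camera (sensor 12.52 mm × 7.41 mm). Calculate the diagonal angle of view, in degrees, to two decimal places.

Sensor diagonal = √(12.52² + 7.41²) = √211.6585 ≈ 14.5485 mm.
Angle of view α = 2·arctan(d/2f) with d = 14.5485 mm and f = 204 mm.
d/2f = 0.03566; arctan(0.03566) ≈ 2.0422°, so α ≈ 4.0844°.

4.08°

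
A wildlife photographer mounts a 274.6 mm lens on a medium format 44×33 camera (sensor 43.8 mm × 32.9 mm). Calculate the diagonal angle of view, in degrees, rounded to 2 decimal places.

Sensor diagonal = √(43.8² + 32.9²) = √3000.8500 ≈ 54.7800 mm.
Angle of view α = 2·arctan(d/2f) with d = 54.7800 mm and f = 274.6 mm.
d/2f = 0.09975; arctan(0.09975) ≈ 5.6961°, so α ≈ 11.3923°.

11.39°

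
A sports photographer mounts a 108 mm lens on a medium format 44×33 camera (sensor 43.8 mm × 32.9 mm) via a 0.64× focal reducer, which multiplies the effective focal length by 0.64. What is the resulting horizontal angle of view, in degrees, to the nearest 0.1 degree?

35.2°

Effective focal length f = 108 × 0.64 = 69.12 mm.
α = 2·arctan(43.8 / (2 × 69.12)) = 2·arctan(0.31684) ≈ 35.1606°.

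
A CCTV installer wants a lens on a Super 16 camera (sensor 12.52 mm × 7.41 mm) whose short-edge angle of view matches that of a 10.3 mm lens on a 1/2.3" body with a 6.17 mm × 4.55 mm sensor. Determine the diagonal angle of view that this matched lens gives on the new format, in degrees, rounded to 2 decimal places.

46.89°

Equal short-edge AOV ⇒ f₂ = f₁ · 7.41/4.55 = 10.3 × 1.62857 ≈ 16.7743 mm.
Sensor diagonal = √(12.52² + 7.41²) = √211.6585 ≈ 14.5485 mm.
Diagonal AOV on the new format = 2·arctan(14.5485 / (2 × 16.7743)) = 2·arctan(0.43365) ≈ 46.8884°.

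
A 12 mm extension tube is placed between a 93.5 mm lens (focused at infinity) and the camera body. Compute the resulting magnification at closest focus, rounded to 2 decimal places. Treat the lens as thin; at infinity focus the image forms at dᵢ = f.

The tube moves the image plane from f to f + e, so dᵢ = 93.5 + 12 = 105.5 mm. Focus is achieved when 1/f = 1/dₒ + 1/dᵢ, giving dₒ = 1/(1/f − 1/(f+e)).
Magnification m = dᵢ/dₒ = (f+e)·(1/f − 1/(f+e)) = e/f = 12/93.5 ≈ 0.1283.

0.13×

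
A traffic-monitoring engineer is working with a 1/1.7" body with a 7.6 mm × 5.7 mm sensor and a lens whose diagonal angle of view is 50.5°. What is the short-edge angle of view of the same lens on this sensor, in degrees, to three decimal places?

Sensor diagonal = √(7.6² + 5.7²) = √90.2500 ≈ 9.5000 mm.
From the diagonal AOV: f = 9.5000 / (2·tan(25.25°)) = 9.5000 / 0.94326 ≈ 10.0714 mm.
Short-edge AOV = 2·arctan(5.7 / (2 × 10.0714)) = 2·arctan(0.28298) ≈ 31.6007°.

31.601°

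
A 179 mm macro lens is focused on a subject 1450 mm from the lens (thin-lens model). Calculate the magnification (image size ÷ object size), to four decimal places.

0.1408×

Thin lens: 1/f = 1/dₒ + 1/dᵢ → 1/dᵢ = 1/179 − 1/1450 = 0.0048969 mm⁻¹, so dᵢ ≈ 204.2093 mm.
Magnification m = dᵢ/dₒ = 204.2093/1450 ≈ 0.14083.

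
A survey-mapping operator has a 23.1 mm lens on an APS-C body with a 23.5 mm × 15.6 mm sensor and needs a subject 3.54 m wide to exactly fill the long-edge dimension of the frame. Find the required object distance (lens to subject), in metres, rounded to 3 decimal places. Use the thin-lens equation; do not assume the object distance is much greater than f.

3.503 m

W: 3.54 m = 3540 mm.
Magnification m = w/W = dᵢ/dₒ; combined with 1/f = 1/dₒ + 1/dᵢ this gives dₒ = f·(1 + W/w).
dₒ = 23.1 mm × (1 + 3540/23.5) = 23.1 × 151.6383 ≈ 3502.845 mm = 3.50284 m.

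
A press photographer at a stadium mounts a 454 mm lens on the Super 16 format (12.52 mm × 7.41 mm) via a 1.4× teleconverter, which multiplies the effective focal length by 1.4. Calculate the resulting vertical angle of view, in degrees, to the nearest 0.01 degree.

Effective focal length f = 454 × 1.4 = 635.6 mm.
α = 2·arctan(7.41 / (2 × 635.6)) = 2·arctan(0.00583) ≈ 0.6680°.

0.67°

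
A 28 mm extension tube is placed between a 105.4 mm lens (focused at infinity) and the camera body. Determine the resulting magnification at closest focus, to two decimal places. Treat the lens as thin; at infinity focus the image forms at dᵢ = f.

0.27×

The tube moves the image plane from f to f + e, so dᵢ = 105.4 + 28 = 133.4 mm. Focus is achieved when 1/f = 1/dₒ + 1/dᵢ, giving dₒ = 1/(1/f − 1/(f+e)).
Magnification m = dᵢ/dₒ = (f+e)·(1/f − 1/(f+e)) = e/f = 28/105.4 ≈ 0.2657.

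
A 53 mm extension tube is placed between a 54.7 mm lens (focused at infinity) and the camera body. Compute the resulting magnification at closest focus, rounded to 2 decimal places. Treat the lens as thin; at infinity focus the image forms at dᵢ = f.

0.97×

The tube moves the image plane from f to f + e, so dᵢ = 54.7 + 53 = 107.7 mm. Focus is achieved when 1/f = 1/dₒ + 1/dᵢ, giving dₒ = 1/(1/f − 1/(f+e)).
Magnification m = dᵢ/dₒ = (f+e)·(1/f − 1/(f+e)) = e/f = 53/54.7 ≈ 0.9689.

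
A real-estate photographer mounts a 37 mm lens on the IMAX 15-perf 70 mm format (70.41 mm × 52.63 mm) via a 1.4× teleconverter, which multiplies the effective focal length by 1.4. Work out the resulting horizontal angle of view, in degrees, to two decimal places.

Effective focal length f = 37 × 1.4 = 51.8 mm.
α = 2·arctan(70.41 / (2 × 51.8)) = 2·arctan(0.67963) ≈ 68.4027°.

68.40°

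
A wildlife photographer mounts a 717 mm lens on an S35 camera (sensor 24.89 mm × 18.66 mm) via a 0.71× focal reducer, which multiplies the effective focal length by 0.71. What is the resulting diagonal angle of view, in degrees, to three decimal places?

Effective focal length f = 717 × 0.71 = 509.07 mm.
Sensor diagonal = √(24.89² + 18.66²) = √967.7077 ≈ 31.1080 mm.
α = 2·arctan(31.108 / (2 × 509.07)) = 2·arctan(0.03055) ≈ 3.5001°.

3.500°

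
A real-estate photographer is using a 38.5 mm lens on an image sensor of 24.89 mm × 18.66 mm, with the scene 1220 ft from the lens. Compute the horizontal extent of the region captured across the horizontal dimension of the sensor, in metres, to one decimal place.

dₒ: 1220 ft × 304.8 mm/ft = 371855.99 mm.
Similar triangles through the lens centre give W/dₒ = w/dᵢ; with 1/f = 1/dₒ + 1/dᵢ this gives W = w·(dₒ − f)/f.
W = 24.89 mm × (371856 − 38.5) / 38.5 = 24.89 × 9657.5971 ≈ 240377.592 mm = 240.378 m.

240.4 m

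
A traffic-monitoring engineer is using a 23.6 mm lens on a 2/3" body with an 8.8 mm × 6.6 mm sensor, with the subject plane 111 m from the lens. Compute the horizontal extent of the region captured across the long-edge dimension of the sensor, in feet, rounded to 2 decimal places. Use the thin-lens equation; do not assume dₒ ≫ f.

135.76 ft

dₒ: 111 m = 111000 mm.
Similar triangles through the lens centre give W/dₒ = w/dᵢ; with 1/f = 1/dₒ + 1/dᵢ this gives W = w·(dₒ − f)/f.
W = 8.8 mm × (111000 − 23.6) / 23.6 = 8.8 × 4702.3898 ≈ 41381.031 mm = 41381.031/304.8 ft = 135.765 ft.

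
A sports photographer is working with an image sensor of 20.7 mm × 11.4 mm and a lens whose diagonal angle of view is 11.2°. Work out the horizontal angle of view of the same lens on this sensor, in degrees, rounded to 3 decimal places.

Sensor diagonal = √(20.7² + 11.4²) = √558.4500 ≈ 23.6315 mm.
From the diagonal AOV: f = 23.6315 / (2·tan(5.6°)) = 23.6315 / 0.19610 ≈ 120.5066 mm.
Horizontal AOV = 2·arctan(20.7 / (2 × 120.5066)) = 2·arctan(0.08589) ≈ 9.8179°.

9.818°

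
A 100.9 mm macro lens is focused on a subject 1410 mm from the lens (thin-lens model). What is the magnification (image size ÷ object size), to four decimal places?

0.0771×

Thin lens: 1/f = 1/dₒ + 1/dᵢ → 1/dᵢ = 1/100.9 − 1/1410 = 0.0092016 mm⁻¹, so dᵢ ≈ 108.6770 mm.
Magnification m = dᵢ/dₒ = 108.6770/1410 ≈ 0.07708.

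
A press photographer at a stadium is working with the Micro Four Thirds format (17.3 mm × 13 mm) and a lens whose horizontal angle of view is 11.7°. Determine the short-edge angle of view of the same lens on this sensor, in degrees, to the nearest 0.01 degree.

From the horizontal AOV: f = 17.3 / (2·tan(5.85°)) = 17.3 / 0.20492 ≈ 84.4248 mm.
Short-edge AOV = 2·arctan(13 / (2 × 84.4248)) = 2·arctan(0.07699) ≈ 8.8052°.

8.81°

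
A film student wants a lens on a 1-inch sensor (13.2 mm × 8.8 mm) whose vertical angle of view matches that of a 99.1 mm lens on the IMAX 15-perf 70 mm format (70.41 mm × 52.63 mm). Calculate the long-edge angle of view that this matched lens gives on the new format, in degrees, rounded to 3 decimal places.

Equal vertical AOV ⇒ f₂ = f₁ · 8.8/52.63 = 99.1 × 0.16721 ≈ 16.5700 mm.
Long-edge AOV on the new format = 2·arctan(13.2 / (2 × 16.5700)) = 2·arctan(0.39831) ≈ 43.4358°.

43.436°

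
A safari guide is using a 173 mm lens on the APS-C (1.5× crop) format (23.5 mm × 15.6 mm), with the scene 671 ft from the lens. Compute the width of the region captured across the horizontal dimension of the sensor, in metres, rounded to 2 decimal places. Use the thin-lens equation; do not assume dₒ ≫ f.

27.76 m

dₒ: 671 ft × 304.8 mm/ft = 204520.79 mm.
Similar triangles through the lens centre give W/dₒ = w/dᵢ; with 1/f = 1/dₒ + 1/dᵢ this gives W = w·(dₒ − f)/f.
W = 23.5 mm × (204521 − 173) / 173 = 23.5 × 1181.2011 ≈ 27758.226 mm = 27.7582 m.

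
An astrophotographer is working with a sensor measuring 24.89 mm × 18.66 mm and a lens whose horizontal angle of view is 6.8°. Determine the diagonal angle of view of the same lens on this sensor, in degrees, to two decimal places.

From the horizontal AOV: f = 24.89 / (2·tan(3.4°)) = 24.89 / 0.11882 ≈ 209.4732 mm.
Sensor diagonal = √(24.89² + 18.66²) = √967.7077 ≈ 31.1080 mm.
Diagonal AOV = 2·arctan(31.1080 / (2 × 209.4732)) = 2·arctan(0.07425) ≈ 8.4932°.

8.49°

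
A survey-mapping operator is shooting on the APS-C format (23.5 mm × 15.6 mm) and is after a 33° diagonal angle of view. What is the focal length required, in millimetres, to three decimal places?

47.612 mm

Sensor diagonal = √(23.5² + 15.6²) = √795.6100 ≈ 28.2066 mm.
From α = 2·arctan(d/2f) we get f = d / (2·tan(α/2)).
With d = 28.2066 mm and α/2 = 16.5°, tan(α/2) ≈ 0.29621, so f ≈ 28.2066 / 0.59243 ≈ 47.6119 mm.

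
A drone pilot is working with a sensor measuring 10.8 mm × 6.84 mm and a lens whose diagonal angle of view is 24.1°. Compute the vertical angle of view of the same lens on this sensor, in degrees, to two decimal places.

13.03°

Sensor diagonal = √(10.8² + 6.84²) = √163.4256 ≈ 12.7838 mm.
From the diagonal AOV: f = 12.7838 / (2·tan(12.05°)) = 12.7838 / 0.42694 ≈ 29.9430 mm.
Vertical AOV = 2·arctan(6.84 / (2 × 29.9430)) = 2·arctan(0.11422) ≈ 13.0318°.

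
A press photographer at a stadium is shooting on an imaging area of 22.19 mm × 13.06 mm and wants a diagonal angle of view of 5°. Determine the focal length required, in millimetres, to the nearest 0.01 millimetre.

294.86 mm

Sensor diagonal = √(22.19² + 13.06²) = √662.9597 ≈ 25.7480 mm.
From α = 2·arctan(d/2f) we get f = d / (2·tan(α/2)).
With d = 25.7480 mm and α/2 = 2.5°, tan(α/2) ≈ 0.04366, so f ≈ 25.7480 / 0.08732 ≈ 294.8631 mm.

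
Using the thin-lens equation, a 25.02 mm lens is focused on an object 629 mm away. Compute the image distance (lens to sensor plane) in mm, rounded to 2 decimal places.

26.06 mm

1/dᵢ = 1/f − 1/dₒ = 1/25.02 − 1/629 = 0.0383782 mm⁻¹.
dᵢ = 1/0.0383782 ≈ 26.0565 mm.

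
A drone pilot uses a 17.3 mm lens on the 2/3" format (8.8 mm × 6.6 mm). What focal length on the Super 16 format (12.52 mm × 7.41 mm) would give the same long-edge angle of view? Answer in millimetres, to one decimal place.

Equal angle of view means equal width/f ratio, so f₂ = f₁ · (width₂/width₁) = 17.3 × 12.52/8.8.
f₂ = 17.3 × 1.42273 ≈ 24.613 mm.

24.6 mm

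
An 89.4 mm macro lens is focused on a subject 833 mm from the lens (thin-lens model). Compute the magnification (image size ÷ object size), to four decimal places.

Thin lens: 1/f = 1/dₒ + 1/dᵢ → 1/dᵢ = 1/89.4 − 1/833 = 0.0099852 mm⁻¹, so dᵢ ≈ 100.1482 mm.
Magnification m = dᵢ/dₒ = 100.1482/833 ≈ 0.12023.

0.1202×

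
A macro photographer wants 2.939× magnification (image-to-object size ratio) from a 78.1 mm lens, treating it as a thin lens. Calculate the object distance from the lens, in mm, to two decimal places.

With m = dᵢ/dₒ and 1/f = 1/dₒ + 1/dᵢ, substituting dᵢ = m·dₒ gives 1/f = (1 + 1/m)/dₒ, hence dₒ = f·(1 + 1/m).
dₒ = 78.1 × (1 + 1/2.939) = 78.1 × 1.34025 ≈ 104.674 mm.

104.67 mm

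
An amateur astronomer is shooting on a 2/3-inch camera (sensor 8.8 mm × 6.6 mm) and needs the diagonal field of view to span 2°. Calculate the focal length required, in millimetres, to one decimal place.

Sensor diagonal = √(8.8² + 6.6²) = √121.0000 ≈ 11.0000 mm.
From α = 2·arctan(d/2f) we get f = d / (2·tan(α/2)).
With d = 11.0000 mm and α/2 = 1°, tan(α/2) ≈ 0.01746, so f ≈ 11.0000 / 0.03491 ≈ 315.0948 mm.

315.1 mm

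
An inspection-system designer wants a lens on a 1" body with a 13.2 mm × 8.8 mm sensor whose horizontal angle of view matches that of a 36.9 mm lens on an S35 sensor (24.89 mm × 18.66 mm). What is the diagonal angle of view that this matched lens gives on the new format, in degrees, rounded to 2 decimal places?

44.13°

Equal horizontal AOV ⇒ f₂ = f₁ · 13.2/24.89 = 36.9 × 0.53033 ≈ 19.5693 mm.
Sensor diagonal = √(13.2² + 8.8²) = √251.6800 ≈ 15.8644 mm.
Diagonal AOV on the new format = 2·arctan(15.8644 / (2 × 19.5693)) = 2·arctan(0.40534) ≈ 44.1293°.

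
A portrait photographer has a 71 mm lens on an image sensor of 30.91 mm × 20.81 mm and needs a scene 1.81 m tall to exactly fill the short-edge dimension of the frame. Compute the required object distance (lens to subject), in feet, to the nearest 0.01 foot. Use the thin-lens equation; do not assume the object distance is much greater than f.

20.49 ft

W: 1.81 m = 1810 mm.
Magnification m = h/W = dᵢ/dₒ; combined with 1/f = 1/dₒ + 1/dᵢ this gives dₒ = f·(1 + W/h).
dₒ = 71 mm × (1 + 1810/20.81) = 71 × 87.9774 ≈ 6246.396 mm = 6246.396/304.8 ft = 20.4934 ft.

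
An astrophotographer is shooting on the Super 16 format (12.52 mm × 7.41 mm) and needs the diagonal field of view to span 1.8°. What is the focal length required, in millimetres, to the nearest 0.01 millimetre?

Sensor diagonal = √(12.52² + 7.41²) = √211.6585 ≈ 14.5485 mm.
From α = 2·arctan(d/2f) we get f = d / (2·tan(α/2)).
With d = 14.5485 mm and α/2 = 0.9°, tan(α/2) ≈ 0.01571, so f ≈ 14.5485 / 0.03142 ≈ 463.0547 mm.

463.05 mm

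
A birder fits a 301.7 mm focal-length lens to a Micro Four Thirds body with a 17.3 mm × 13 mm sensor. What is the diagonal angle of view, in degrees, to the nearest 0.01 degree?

Sensor diagonal = √(17.3² + 13²) = √468.2900 ≈ 21.6400 mm.
Angle of view α = 2·arctan(d/2f) with d = 21.6400 mm and f = 301.7 mm.
d/2f = 0.03586; arctan(0.03586) ≈ 2.0539°, so α ≈ 4.1079°.

4.11°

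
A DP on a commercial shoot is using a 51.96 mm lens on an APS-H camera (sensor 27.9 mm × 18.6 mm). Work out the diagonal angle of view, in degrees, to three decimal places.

Sensor diagonal = √(27.9² + 18.6²) = √1124.3700 ≈ 33.5316 mm.
Angle of view α = 2·arctan(d/2f) with d = 33.5316 mm and f = 51.96 mm.
d/2f = 0.32267; arctan(0.32267) ≈ 17.8832°, so α ≈ 35.7664°.

35.766°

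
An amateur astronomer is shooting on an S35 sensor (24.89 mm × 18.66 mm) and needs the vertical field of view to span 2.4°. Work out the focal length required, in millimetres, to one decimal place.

From α = 2·arctan(h/2f) we get f = h / (2·tan(α/2)).
With h = 18.66 mm and α/2 = 1.2°, tan(α/2) ≈ 0.02095, so f ≈ 18.66 / 0.04189 ≈ 445.4095 mm.

445.4 mm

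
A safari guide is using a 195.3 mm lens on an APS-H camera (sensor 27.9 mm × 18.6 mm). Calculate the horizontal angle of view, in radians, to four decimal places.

0.1426 rad

Angle of view α = 2·arctan(w/2f) with w = 27.9 mm and f = 195.3 mm.
w/2f = 0.07143; arctan(0.07143) ≈ 0.0713 rad, so α ≈ 0.1426 rad.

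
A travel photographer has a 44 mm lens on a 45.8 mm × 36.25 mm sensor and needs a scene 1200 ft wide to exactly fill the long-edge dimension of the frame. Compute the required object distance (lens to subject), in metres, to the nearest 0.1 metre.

W: 1200 ft × 304.8 mm/ft = 365759.99 mm.
Magnification m = w/W = dᵢ/dₒ; combined with 1/f = 1/dₒ + 1/dᵢ this gives dₒ = f·(1 + W/w).
dₒ = 44 mm × (1 + 365760/45.8) = 44 × 7987.0259 ≈ 351429.142 mm = 351.429 m.

351.4 m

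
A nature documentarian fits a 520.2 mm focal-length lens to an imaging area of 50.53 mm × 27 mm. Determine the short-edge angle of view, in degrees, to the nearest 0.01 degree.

2.97°

Angle of view α = 2·arctan(h/2f) with h = 27 mm and f = 520.2 mm.
h/2f = 0.02595; arctan(0.02595) ≈ 1.4866°, so α ≈ 2.9732°.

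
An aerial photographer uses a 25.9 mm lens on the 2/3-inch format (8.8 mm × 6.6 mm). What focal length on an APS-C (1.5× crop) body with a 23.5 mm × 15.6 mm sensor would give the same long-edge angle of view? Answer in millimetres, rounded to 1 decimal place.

69.2 mm

Equal angle of view means equal width/f ratio, so f₂ = f₁ · (width₂/width₁) = 25.9 × 23.5/8.8.
f₂ = 25.9 × 2.67045 ≈ 69.165 mm.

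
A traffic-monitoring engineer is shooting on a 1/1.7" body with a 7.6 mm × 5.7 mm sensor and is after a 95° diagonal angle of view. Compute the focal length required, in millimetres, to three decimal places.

Sensor diagonal = √(7.6² + 5.7²) = √90.2500 ≈ 9.5000 mm.
From α = 2·arctan(d/2f) we get f = d / (2·tan(α/2)).
With d = 9.5000 mm and α/2 = 47.5°, tan(α/2) ≈ 1.09131, so f ≈ 9.5000 / 2.18262 ≈ 4.3526 mm.

4.353 mm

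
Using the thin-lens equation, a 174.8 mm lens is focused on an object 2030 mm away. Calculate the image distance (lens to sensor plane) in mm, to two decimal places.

1/dᵢ = 1/f − 1/dₒ = 1/174.8 − 1/2030 = 0.0052282 mm⁻¹.
dᵢ = 1/0.0052282 ≈ 191.2699 mm.

191.27 mm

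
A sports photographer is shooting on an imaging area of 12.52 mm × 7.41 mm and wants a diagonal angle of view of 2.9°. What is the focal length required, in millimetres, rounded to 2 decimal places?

287.38 mm

Sensor diagonal = √(12.52² + 7.41²) = √211.6585 ≈ 14.5485 mm.
From α = 2·arctan(d/2f) we get f = d / (2·tan(α/2)).
With d = 14.5485 mm and α/2 = 1.45°, tan(α/2) ≈ 0.02531, so f ≈ 14.5485 / 0.05063 ≈ 287.3755 mm.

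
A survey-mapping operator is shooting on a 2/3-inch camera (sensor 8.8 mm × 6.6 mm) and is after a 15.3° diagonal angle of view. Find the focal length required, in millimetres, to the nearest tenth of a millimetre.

Sensor diagonal = √(8.8² + 6.6²) = √121.0000 ≈ 11.0000 mm.
From α = 2·arctan(d/2f) we get f = d / (2·tan(α/2)).
With d = 11.0000 mm and α/2 = 7.65°, tan(α/2) ≈ 0.13432, so f ≈ 11.0000 / 0.26863 ≈ 40.9480 mm.

40.9 mm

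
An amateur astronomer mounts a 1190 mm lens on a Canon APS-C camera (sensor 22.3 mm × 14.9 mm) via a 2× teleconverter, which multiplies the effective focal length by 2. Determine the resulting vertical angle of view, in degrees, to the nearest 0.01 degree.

Effective focal length f = 1190 × 2 = 2380 mm.
α = 2·arctan(14.9 / (2 × 2380)) = 2·arctan(0.00313) ≈ 0.3587°.

0.36°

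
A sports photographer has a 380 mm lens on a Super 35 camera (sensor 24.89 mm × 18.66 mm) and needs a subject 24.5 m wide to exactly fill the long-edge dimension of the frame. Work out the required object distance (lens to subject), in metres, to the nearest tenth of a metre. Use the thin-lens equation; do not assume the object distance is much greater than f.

W: 24.5 m = 24500 mm.
Magnification m = w/W = dᵢ/dₒ; combined with 1/f = 1/dₒ + 1/dᵢ this gives dₒ = f·(1 + W/w).
dₒ = 380 mm × (1 + 24500/24.89) = 380 × 985.3311 ≈ 374425.802 mm = 374.426 m.

374.4 m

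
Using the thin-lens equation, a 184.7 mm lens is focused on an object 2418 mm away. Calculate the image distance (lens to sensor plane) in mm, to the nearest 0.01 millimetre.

199.98 mm

1/dᵢ = 1/f − 1/dₒ = 1/184.7 − 1/2418 = 0.0050006 mm⁻¹.
dᵢ = 1/0.0050006 ≈ 199.9752 mm.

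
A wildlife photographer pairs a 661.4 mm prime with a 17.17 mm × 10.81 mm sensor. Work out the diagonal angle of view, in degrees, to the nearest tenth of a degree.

1.8°

Sensor diagonal = √(17.17² + 10.81²) = √411.6650 ≈ 20.2895 mm.
Angle of view α = 2·arctan(d/2f) with d = 20.2895 mm and f = 661.4 mm.
d/2f = 0.01534; arctan(0.01534) ≈ 0.8788°, so α ≈ 1.7575°.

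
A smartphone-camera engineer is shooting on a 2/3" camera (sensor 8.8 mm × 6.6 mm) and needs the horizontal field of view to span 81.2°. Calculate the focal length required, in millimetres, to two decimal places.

5.13 mm

From α = 2·arctan(w/2f) we get f = w / (2·tan(α/2)).
With w = 8.8 mm and α/2 = 40.6°, tan(α/2) ≈ 0.85710, so f ≈ 8.8 / 1.71421 ≈ 5.1336 mm.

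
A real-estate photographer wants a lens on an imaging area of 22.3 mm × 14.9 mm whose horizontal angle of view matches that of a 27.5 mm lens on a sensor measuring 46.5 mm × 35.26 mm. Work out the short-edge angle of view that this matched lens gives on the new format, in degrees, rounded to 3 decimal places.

Equal horizontal AOV ⇒ f₂ = f₁ · 22.3/46.5 = 27.5 × 0.47957 ≈ 13.1882 mm.
Short-edge AOV on the new format = 2·arctan(14.9 / (2 × 13.1882)) = 2·arctan(0.56490) ≈ 58.9242°.

58.924°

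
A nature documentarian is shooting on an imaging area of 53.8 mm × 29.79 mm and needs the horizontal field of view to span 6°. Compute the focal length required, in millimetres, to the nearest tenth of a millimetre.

513.3 mm

From α = 2·arctan(w/2f) we get f = w / (2·tan(α/2)).
With w = 53.8 mm and α/2 = 3°, tan(α/2) ≈ 0.05241, so f ≈ 53.8 / 0.10482 ≈ 513.2826 mm.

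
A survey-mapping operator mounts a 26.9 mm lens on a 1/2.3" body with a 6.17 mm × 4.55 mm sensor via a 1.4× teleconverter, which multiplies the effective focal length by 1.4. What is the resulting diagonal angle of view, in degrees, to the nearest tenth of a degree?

Effective focal length f = 26.9 × 1.4 = 37.66 mm.
Sensor diagonal = √(6.17² + 4.55²) = √58.7714 ≈ 7.6663 mm.
α = 2·arctan(7.666 / (2 × 37.66)) = 2·arctan(0.10178) ≈ 11.6234°.

11.6°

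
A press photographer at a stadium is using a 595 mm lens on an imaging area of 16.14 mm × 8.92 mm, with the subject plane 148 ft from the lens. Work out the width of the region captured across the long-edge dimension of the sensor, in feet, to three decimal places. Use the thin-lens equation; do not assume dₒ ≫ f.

dₒ: 148 ft × 304.8 mm/ft = 45110.40 mm.
Similar triangles through the lens centre give W/dₒ = w/dᵢ; with 1/f = 1/dₒ + 1/dᵢ this gives W = w·(dₒ − f)/f.
W = 16.14 mm × (45110.4 − 595) / 595 = 16.14 × 74.8158 ≈ 1207.527 mm = 1207.527/304.8 ft = 3.9617 ft.

3.962 ft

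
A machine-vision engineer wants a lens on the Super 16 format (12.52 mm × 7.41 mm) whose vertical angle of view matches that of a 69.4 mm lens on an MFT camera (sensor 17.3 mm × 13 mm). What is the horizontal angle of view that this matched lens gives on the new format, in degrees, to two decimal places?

17.98°

Equal vertical AOV ⇒ f₂ = f₁ · 7.41/13 = 69.4 × 0.57000 ≈ 39.5580 mm.
Horizontal AOV on the new format = 2·arctan(12.52 / (2 × 39.5580)) = 2·arctan(0.15825) ≈ 17.9848°.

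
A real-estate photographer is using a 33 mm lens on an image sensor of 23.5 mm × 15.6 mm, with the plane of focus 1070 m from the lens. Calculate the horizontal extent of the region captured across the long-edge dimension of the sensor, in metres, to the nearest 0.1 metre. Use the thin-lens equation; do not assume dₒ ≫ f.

dₒ: 1070 m = 1.07e+06 mm.
Similar triangles through the lens centre give W/dₒ = w/dᵢ; with 1/f = 1/dₒ + 1/dᵢ this gives W = w·(dₒ − f)/f.
W = 23.5 mm × (1.07e+06 − 33) / 33 = 23.5 × 32423.2424 ≈ 761946.197 mm = 761.946 m.

761.9 m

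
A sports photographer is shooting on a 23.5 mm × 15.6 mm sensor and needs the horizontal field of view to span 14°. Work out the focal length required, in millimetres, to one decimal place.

95.7 mm

From α = 2·arctan(w/2f) we get f = w / (2·tan(α/2)).
With w = 23.5 mm and α/2 = 7°, tan(α/2) ≈ 0.12278, so f ≈ 23.5 / 0.24557 ≈ 95.6961 mm.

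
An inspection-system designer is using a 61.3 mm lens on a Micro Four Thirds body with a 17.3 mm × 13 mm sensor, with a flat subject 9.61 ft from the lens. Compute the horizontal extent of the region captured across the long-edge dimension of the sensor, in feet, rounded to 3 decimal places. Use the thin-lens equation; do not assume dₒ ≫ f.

dₒ: 9.61 ft × 304.8 mm/ft = 2929.13 mm.
Similar triangles through the lens centre give W/dₒ = w/dᵢ; with 1/f = 1/dₒ + 1/dᵢ this gives W = w·(dₒ − f)/f.
W = 17.3 mm × (2929.13 − 61.3) / 61.3 = 17.3 × 46.7835 ≈ 809.354 mm = 809.354/304.8 ft = 2.65536 ft.

2.655 ft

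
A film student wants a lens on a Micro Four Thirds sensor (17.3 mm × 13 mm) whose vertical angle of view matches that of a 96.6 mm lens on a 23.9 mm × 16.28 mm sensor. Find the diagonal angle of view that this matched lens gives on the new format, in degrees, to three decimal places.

15.969°

Equal vertical AOV ⇒ f₂ = f₁ · 13/16.28 = 96.6 × 0.79853 ≈ 77.1376 mm.
Sensor diagonal = √(17.3² + 13²) = √468.2900 ≈ 21.6400 mm.
Diagonal AOV on the new format = 2·arctan(21.6400 / (2 × 77.1376)) = 2·arctan(0.14027) ≈ 15.9694°.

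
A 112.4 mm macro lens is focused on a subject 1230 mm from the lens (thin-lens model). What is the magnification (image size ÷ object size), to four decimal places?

0.1006×

Thin lens: 1/f = 1/dₒ + 1/dᵢ → 1/dᵢ = 1/112.4 − 1/1230 = 0.0080838 mm⁻¹, so dᵢ ≈ 123.7044 mm.
Magnification m = dᵢ/dₒ = 123.7044/1230 ≈ 0.10057.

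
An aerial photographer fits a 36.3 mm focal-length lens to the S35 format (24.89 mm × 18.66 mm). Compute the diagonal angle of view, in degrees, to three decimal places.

46.389°

Sensor diagonal = √(24.89² + 18.66²) = √967.7077 ≈ 31.1080 mm.
Angle of view α = 2·arctan(d/2f) with d = 31.1080 mm and f = 36.3 mm.
d/2f = 0.42848; arctan(0.42848) ≈ 23.1944°, so α ≈ 46.3888°.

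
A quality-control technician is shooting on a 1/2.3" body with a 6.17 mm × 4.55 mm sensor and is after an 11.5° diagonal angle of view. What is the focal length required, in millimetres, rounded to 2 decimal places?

38.07 mm

Sensor diagonal = √(6.17² + 4.55²) = √58.7714 ≈ 7.6663 mm.
From α = 2·arctan(d/2f) we get f = d / (2·tan(α/2)).
With d = 7.6663 mm and α/2 = 5.75°, tan(α/2) ≈ 0.10069, so f ≈ 7.6663 / 0.20139 ≈ 38.0668 mm.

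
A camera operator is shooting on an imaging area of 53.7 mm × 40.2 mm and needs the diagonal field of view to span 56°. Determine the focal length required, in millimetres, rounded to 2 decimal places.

Sensor diagonal = √(53.7² + 40.2²) = √4499.7300 ≈ 67.0800 mm.
From α = 2·arctan(d/2f) we get f = d / (2·tan(α/2)).
With d = 67.0800 mm and α/2 = 28°, tan(α/2) ≈ 0.53171, so f ≈ 67.0800 / 1.06342 ≈ 63.0796 mm.

63.08 mm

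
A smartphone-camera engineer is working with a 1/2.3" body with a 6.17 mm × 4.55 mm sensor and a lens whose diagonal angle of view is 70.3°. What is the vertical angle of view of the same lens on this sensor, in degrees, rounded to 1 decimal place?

Sensor diagonal = √(6.17² + 4.55²) = √58.7714 ≈ 7.6663 mm.
From the diagonal AOV: f = 7.6663 / (2·tan(35.15°)) = 7.6663 / 1.40823 ≈ 5.4439 mm.
Vertical AOV = 2·arctan(4.55 / (2 × 5.4439)) = 2·arctan(0.41790) ≈ 45.3601°.

45.4°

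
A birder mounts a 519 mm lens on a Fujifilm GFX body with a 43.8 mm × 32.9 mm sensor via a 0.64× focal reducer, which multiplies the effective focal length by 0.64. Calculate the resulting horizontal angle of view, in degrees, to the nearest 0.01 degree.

Effective focal length f = 519 × 0.64 = 332.16 mm.
α = 2·arctan(43.8 / (2 × 332.16)) = 2·arctan(0.06593) ≈ 7.5443°.

7.54°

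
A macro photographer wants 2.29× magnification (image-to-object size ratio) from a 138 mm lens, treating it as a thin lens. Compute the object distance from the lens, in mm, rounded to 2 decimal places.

With m = dᵢ/dₒ and 1/f = 1/dₒ + 1/dᵢ, substituting dᵢ = m·dₒ gives 1/f = (1 + 1/m)/dₒ, hence dₒ = f·(1 + 1/m).
dₒ = 138 × (1 + 1/2.29) = 138 × 1.43668 ≈ 198.262 mm.

198.26 mm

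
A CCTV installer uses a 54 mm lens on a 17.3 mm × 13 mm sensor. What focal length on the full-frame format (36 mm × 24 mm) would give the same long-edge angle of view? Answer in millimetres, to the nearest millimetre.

112 mm

Equal angle of view means equal width/f ratio, so f₂ = f₁ · (width₂/width₁) = 54 × 36/17.3.
f₂ = 54 × 2.08092 ≈ 112.370 mm.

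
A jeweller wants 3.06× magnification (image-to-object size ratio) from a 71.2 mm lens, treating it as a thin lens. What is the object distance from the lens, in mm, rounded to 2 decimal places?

With m = dᵢ/dₒ and 1/f = 1/dₒ + 1/dᵢ, substituting dᵢ = m·dₒ gives 1/f = (1 + 1/m)/dₒ, hence dₒ = f·(1 + 1/m).
dₒ = 71.2 × (1 + 1/3.06) = 71.2 × 1.32680 ≈ 94.468 mm.

94.47 mm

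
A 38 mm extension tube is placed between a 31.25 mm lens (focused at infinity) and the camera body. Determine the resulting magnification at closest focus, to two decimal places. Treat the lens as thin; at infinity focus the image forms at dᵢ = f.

1.22×

The tube moves the image plane from f to f + e, so dᵢ = 31.25 + 38 = 69.25 mm. Focus is achieved when 1/f = 1/dₒ + 1/dᵢ, giving dₒ = 1/(1/f − 1/(f+e)).
Magnification m = dᵢ/dₒ = (f+e)·(1/f − 1/(f+e)) = e/f = 38/31.25 ≈ 1.2160.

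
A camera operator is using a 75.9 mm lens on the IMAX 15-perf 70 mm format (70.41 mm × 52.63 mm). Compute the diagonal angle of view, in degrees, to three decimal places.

60.150°

Sensor diagonal = √(70.41² + 52.63²) = √7727.4850 ≈ 87.9061 mm.
Angle of view α = 2·arctan(d/2f) with d = 87.9061 mm and f = 75.9 mm.
d/2f = 0.57909; arctan(0.57909) ≈ 30.0748°, so α ≈ 60.1495°.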